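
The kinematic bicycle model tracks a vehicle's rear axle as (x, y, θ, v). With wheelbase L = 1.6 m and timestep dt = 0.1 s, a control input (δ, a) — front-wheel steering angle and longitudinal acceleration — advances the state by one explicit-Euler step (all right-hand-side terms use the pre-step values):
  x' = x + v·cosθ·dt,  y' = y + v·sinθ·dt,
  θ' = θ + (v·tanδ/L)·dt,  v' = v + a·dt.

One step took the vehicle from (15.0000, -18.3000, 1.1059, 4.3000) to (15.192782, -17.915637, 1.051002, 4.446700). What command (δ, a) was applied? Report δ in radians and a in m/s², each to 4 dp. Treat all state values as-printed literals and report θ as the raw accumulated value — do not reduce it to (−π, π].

δ = -0.2015, a = 1.4670

a = (v'−v)/dt = (0.146700)/0.1 = 1.4670
Δθ = θ'−θ = -0.054898;  (v·dt/L) = 4.3000·0.1/1.6 = 0.268750
tan δ = Δθ·L/(v·dt) = -0.204272  →  δ = -0.2015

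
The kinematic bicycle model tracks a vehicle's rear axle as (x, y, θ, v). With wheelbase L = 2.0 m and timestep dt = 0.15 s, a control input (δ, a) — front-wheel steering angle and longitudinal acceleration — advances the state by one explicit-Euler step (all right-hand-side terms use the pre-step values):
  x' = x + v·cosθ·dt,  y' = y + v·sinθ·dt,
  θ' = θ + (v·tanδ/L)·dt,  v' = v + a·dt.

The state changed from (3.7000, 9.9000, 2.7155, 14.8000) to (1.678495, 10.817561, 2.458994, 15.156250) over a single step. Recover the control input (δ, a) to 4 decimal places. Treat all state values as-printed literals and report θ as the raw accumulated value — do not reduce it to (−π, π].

a = (v'−v)/dt = (0.356250)/0.15 = 2.3750
Δθ = θ'−θ = -0.256506;  (v·dt/L) = 14.8000·0.15/2.0 = 1.110000
tan δ = Δθ·L/(v·dt) = -0.231086  →  δ = -0.2271

δ = -0.2271, a = 2.3750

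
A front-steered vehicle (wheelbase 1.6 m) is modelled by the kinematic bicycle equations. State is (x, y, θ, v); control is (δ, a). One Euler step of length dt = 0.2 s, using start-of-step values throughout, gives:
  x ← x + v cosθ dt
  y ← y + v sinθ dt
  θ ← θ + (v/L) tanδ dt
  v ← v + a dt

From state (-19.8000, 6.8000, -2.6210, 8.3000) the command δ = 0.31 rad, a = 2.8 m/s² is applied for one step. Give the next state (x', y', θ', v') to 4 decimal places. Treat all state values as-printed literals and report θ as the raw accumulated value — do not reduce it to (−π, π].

x' = -19.8000 + 8.3000·cos(-2.6210)·0.2 = -21.2401
y' = 6.8000 + 8.3000·sin(-2.6210)·0.2 = 5.9743
θ' = -2.6210 + (8.3000/1.6)·tan(0.31)·0.2 = -2.2887
v' = 8.3000 + 2.8000·0.2 = 8.8600

(-21.2401, 5.9743, -2.2887, 8.8600)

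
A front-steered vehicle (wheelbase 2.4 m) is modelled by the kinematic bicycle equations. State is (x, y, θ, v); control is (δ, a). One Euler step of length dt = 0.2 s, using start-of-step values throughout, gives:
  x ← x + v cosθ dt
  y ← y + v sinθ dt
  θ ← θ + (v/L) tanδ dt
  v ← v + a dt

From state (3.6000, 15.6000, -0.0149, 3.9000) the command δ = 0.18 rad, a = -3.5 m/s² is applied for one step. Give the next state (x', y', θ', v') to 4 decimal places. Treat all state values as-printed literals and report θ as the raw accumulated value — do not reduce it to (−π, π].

(4.3799, 15.5884, 0.0442, 3.2000)

x' = 3.6000 + 3.9000·cos(-0.0149)·0.2 = 4.3799
y' = 15.6000 + 3.9000·sin(-0.0149)·0.2 = 15.5884
θ' = -0.0149 + (3.9000/2.4)·tan(0.18)·0.2 = 0.0442
v' = 3.9000 − 3.5000·0.2 = 3.2000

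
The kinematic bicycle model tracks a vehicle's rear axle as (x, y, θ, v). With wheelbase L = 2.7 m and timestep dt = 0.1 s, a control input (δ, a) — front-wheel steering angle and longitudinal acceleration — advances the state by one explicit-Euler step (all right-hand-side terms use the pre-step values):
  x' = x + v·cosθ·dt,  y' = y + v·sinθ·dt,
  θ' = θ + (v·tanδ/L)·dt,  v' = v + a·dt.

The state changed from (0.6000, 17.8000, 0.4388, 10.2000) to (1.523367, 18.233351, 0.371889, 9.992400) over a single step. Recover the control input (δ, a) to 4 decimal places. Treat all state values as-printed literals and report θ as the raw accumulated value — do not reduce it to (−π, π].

a = (v'−v)/dt = (-0.207600)/0.1 = -2.0760
Δθ = θ'−θ = -0.066911;  (v·dt/L) = 10.2000·0.1/2.7 = 0.377778
tan δ = Δθ·L/(v·dt) = -0.177117  →  δ = -0.1753

δ = -0.1753, a = -2.0760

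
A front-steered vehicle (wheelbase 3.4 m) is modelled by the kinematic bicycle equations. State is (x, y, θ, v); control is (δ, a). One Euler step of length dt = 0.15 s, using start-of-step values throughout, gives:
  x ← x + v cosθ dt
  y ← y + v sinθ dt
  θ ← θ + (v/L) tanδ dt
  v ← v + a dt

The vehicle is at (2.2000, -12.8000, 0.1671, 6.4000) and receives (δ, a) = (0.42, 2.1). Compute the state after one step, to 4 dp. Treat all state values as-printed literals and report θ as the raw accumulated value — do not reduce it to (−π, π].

(3.1466, -12.6403, 0.2932, 6.7150)

x' = 2.2000 + 6.4000·cos(0.1671)·0.15 = 3.1466
y' = -12.8000 + 6.4000·sin(0.1671)·0.15 = -12.6403
θ' = 0.1671 + (6.4000/3.4)·tan(0.42)·0.15 = 0.2932
v' = 6.4000 + 2.1000·0.15 = 6.7150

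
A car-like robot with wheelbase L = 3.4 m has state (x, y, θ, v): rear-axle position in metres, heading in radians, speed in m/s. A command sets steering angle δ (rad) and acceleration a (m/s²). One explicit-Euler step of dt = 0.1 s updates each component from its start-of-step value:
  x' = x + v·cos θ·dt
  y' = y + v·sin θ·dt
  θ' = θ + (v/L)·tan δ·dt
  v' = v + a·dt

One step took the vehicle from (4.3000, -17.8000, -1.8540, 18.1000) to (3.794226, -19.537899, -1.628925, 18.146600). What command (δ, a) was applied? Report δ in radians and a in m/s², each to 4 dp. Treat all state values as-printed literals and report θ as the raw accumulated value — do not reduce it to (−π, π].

δ = 0.4000, a = 0.4660

a = (v'−v)/dt = (0.046600)/0.1 = 0.4660
Δθ = θ'−θ = 0.225075;  (v·dt/L) = 18.1000·0.1/3.4 = 0.532353
tan δ = Δθ·L/(v·dt) = 0.422793  →  δ = 0.4000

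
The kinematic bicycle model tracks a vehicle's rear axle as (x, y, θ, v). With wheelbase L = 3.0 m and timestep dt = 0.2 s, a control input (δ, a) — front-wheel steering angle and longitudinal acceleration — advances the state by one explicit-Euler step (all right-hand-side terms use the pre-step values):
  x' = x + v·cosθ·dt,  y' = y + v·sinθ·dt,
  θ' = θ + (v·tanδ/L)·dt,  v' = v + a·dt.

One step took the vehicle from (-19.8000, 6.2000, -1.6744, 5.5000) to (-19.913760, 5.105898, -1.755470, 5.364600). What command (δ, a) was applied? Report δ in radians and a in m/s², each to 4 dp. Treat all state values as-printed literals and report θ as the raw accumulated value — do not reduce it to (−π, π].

δ = -0.2176, a = -0.6770

a = (v'−v)/dt = (-0.135400)/0.2 = -0.6770
Δθ = θ'−θ = -0.081070;  (v·dt/L) = 5.5000·0.2/3.0 = 0.366667
tan δ = Δθ·L/(v·dt) = -0.221100  →  δ = -0.2176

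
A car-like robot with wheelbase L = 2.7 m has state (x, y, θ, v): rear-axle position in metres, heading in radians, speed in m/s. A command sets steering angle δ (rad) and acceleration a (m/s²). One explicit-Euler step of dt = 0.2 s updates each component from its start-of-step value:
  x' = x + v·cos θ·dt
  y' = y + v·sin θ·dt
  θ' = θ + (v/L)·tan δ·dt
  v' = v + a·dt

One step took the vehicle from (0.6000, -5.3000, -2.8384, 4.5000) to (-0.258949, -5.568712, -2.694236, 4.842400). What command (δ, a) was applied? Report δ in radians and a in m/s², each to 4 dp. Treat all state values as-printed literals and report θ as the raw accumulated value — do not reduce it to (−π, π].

δ = 0.4082, a = 1.7120

a = (v'−v)/dt = (0.342400)/0.2 = 1.7120
Δθ = θ'−θ = 0.144164;  (v·dt/L) = 4.5000·0.2/2.7 = 0.333333
tan δ = Δθ·L/(v·dt) = 0.432492  →  δ = 0.4082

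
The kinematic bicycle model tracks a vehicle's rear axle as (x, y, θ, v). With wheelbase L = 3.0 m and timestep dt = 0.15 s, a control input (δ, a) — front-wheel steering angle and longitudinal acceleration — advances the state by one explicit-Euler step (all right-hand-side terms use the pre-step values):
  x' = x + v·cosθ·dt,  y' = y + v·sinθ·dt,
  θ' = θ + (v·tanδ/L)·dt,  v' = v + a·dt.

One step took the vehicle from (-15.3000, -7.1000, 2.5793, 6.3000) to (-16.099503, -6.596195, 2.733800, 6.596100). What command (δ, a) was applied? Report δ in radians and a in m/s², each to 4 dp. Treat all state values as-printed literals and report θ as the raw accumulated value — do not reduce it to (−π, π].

a = (v'−v)/dt = (0.296100)/0.15 = 1.9740
Δθ = θ'−θ = 0.154500;  (v·dt/L) = 6.3000·0.15/3.0 = 0.315000
tan δ = Δθ·L/(v·dt) = 0.490476  →  δ = 0.4560

δ = 0.4560, a = 1.9740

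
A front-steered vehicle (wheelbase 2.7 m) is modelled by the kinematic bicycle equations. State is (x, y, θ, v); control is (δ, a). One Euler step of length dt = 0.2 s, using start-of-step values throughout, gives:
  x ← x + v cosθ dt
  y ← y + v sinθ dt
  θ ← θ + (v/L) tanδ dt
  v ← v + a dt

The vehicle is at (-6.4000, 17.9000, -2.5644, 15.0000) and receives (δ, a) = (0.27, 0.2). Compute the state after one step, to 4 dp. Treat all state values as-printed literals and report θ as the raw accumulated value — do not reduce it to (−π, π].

(-8.9140, 16.2630, -2.2569, 15.0400)

x' = -6.4000 + 15.0000·cos(-2.5644)·0.2 = -8.9140
y' = 17.9000 + 15.0000·sin(-2.5644)·0.2 = 16.2630
θ' = -2.5644 + (15.0000/2.7)·tan(0.27)·0.2 = -2.2569
v' = 15.0000 + 0.2000·0.2 = 15.0400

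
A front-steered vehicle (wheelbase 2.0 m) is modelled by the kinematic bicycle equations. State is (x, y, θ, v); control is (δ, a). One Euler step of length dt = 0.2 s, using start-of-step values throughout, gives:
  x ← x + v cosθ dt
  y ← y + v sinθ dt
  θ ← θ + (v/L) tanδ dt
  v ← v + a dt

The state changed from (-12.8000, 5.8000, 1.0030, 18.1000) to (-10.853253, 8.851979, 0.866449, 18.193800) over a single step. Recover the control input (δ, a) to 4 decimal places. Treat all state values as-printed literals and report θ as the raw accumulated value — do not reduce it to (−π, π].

δ = -0.0753, a = 0.4690

a = (v'−v)/dt = (0.093800)/0.2 = 0.4690
Δθ = θ'−θ = -0.136551;  (v·dt/L) = 18.1000·0.2/2.0 = 1.810000
tan δ = Δθ·L/(v·dt) = -0.075443  →  δ = -0.0753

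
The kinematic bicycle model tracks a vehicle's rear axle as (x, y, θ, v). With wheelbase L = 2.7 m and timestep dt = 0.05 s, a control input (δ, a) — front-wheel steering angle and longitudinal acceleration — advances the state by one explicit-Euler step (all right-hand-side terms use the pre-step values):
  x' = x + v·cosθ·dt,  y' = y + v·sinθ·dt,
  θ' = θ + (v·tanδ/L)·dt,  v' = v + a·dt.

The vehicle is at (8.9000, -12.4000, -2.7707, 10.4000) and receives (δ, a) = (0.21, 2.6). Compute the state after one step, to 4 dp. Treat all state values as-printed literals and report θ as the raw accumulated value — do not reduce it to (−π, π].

x' = 8.9000 + 10.4000·cos(-2.7707)·0.05 = 8.4154
y' = -12.4000 + 10.4000·sin(-2.7707)·0.05 = -12.5885
θ' = -2.7707 + (10.4000/2.7)·tan(0.21)·0.05 = -2.7297
v' = 10.4000 + 2.6000·0.05 = 10.5300

(8.4154, -12.5885, -2.7297, 10.5300)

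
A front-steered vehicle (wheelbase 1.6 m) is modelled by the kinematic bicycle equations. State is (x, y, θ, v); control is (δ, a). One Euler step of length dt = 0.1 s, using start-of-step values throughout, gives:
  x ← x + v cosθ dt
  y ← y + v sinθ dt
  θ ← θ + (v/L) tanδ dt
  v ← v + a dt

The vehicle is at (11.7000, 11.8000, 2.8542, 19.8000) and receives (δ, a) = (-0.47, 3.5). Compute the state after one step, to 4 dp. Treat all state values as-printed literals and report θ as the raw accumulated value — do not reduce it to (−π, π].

(9.8012, 12.3612, 2.2256, 20.1500)

x' = 11.7000 + 19.8000·cos(2.8542)·0.1 = 9.8012
y' = 11.8000 + 19.8000·sin(2.8542)·0.1 = 12.3612
θ' = 2.8542 + (19.8000/1.6)·tan(-0.47)·0.1 = 2.2256
v' = 19.8000 + 3.5000·0.1 = 20.1500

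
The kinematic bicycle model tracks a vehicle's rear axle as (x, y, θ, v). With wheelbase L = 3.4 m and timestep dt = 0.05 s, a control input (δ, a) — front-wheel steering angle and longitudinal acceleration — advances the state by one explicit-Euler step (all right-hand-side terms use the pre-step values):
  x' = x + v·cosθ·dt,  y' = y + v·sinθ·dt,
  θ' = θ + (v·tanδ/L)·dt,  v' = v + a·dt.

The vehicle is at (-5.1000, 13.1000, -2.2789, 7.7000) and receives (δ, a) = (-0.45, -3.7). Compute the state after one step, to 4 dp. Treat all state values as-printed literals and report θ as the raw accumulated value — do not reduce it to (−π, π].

x' = -5.1000 + 7.7000·cos(-2.2789)·0.05 = -5.3504
y' = 13.1000 + 7.7000·sin(-2.2789)·0.05 = 12.8076
θ' = -2.2789 + (7.7000/3.4)·tan(-0.45)·0.05 = -2.3336
v' = 7.7000 − 3.7000·0.05 = 7.5150

(-5.3504, 12.8076, -2.3336, 7.5150)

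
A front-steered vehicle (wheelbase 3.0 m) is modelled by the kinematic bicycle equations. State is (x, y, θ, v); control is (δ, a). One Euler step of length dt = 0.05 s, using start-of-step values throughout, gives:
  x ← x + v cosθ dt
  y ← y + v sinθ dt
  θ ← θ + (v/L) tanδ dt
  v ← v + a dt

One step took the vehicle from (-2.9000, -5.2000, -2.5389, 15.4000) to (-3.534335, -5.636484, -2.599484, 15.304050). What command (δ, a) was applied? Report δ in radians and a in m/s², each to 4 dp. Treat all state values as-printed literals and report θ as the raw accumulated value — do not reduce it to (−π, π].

δ = -0.2318, a = -1.9190

a = (v'−v)/dt = (-0.095950)/0.05 = -1.9190
Δθ = θ'−θ = -0.060584;  (v·dt/L) = 15.4000·0.05/3.0 = 0.256667
tan δ = Δθ·L/(v·dt) = -0.236042  →  δ = -0.2318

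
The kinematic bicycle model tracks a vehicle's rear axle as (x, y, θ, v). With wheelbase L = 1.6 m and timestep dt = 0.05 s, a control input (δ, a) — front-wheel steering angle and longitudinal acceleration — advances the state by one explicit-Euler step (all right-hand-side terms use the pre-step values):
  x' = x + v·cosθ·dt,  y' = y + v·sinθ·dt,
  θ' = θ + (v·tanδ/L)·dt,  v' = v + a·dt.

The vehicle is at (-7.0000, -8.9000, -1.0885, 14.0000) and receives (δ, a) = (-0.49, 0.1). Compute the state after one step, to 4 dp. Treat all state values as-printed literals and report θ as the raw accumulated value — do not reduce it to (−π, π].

x' = -7.0000 + 14.0000·cos(-1.0885)·0.05 = -6.6753
y' = -8.9000 + 14.0000·sin(-1.0885)·0.05 = -9.5202
θ' = -1.0885 + (14.0000/1.6)·tan(-0.49)·0.05 = -1.3219
v' = 14.0000 + 0.1000·0.05 = 14.0050

(-6.6753, -9.5202, -1.3219, 14.0050)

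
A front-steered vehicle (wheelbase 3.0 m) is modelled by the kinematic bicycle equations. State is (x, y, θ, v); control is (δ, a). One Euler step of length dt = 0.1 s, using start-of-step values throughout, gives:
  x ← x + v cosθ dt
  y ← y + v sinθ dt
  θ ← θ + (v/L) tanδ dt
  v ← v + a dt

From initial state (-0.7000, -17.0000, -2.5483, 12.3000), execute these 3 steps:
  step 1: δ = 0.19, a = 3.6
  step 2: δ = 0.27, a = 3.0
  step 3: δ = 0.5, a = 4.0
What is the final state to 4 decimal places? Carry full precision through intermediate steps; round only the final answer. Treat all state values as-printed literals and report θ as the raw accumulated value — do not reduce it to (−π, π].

after step 1 (δ=0.19, a=3.6): (-1.719798, -17.687686, -2.469449, 12.660000)
after step 2 (δ=0.27, a=3.0): (-2.710429, -18.475979, -2.352657, 12.960000)
after step 3 (δ=0.5, a=4.0): (-3.623592, -19.395626, -2.116654, 13.360000)

(-3.6236, -19.3956, -2.1167, 13.3600)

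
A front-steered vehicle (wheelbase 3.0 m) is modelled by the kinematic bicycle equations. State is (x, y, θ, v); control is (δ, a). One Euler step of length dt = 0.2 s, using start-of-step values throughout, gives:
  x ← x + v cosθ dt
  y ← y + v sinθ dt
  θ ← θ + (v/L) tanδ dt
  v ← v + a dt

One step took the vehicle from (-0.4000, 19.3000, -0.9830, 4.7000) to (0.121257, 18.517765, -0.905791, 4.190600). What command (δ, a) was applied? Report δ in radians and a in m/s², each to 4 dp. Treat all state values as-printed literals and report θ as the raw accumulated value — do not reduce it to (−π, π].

δ = 0.2416, a = -2.5470

a = (v'−v)/dt = (-0.509400)/0.2 = -2.5470
Δθ = θ'−θ = 0.077209;  (v·dt/L) = 4.7000·0.2/3.0 = 0.313333
tan δ = Δθ·L/(v·dt) = 0.246412  →  δ = 0.2416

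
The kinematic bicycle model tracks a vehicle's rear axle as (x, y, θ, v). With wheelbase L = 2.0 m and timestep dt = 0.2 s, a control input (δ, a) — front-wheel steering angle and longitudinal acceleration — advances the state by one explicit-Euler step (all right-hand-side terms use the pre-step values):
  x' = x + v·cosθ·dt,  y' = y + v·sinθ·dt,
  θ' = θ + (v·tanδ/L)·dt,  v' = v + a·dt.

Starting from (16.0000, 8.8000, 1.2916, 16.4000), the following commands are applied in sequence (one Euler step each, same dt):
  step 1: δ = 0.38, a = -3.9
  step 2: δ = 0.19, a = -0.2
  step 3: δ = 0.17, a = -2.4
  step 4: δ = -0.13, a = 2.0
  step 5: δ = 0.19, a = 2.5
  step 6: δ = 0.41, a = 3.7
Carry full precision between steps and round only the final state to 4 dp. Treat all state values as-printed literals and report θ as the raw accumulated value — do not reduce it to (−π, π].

(6.4903, 22.9453, 3.3106, 16.7400)

after step 1 (δ=0.38, a=-3.9): (16.903913, 11.952989, 1.946637, 15.620000)
after step 2 (δ=0.19, a=-0.2): (15.757235, 14.858932, 2.247040, 15.580000)
after step 3 (δ=0.17, a=-2.4): (13.807029, 17.289191, 2.514482, 15.100000)
after step 4 (δ=-0.13, a=2.0): (11.361656, 19.061350, 2.317068, 15.500000)
after step 5 (δ=0.19, a=2.5): (9.257046, 21.337447, 2.615164, 16.000000)
after step 6 (δ=0.41, a=3.7): (6.490304, 22.945283, 3.310574, 16.740000)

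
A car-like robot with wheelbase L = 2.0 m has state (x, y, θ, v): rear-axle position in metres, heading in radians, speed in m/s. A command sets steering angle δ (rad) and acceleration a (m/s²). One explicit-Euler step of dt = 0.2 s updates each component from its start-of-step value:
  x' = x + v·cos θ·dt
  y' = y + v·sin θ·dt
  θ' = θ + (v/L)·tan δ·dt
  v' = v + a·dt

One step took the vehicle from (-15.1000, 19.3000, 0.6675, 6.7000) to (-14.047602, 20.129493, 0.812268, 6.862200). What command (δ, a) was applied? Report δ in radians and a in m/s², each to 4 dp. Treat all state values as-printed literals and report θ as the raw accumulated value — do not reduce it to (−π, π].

a = (v'−v)/dt = (0.162200)/0.2 = 0.8110
Δθ = θ'−θ = 0.144768;  (v·dt/L) = 6.7000·0.2/2.0 = 0.670000
tan δ = Δθ·L/(v·dt) = 0.216072  →  δ = 0.2128

δ = 0.2128, a = 0.8110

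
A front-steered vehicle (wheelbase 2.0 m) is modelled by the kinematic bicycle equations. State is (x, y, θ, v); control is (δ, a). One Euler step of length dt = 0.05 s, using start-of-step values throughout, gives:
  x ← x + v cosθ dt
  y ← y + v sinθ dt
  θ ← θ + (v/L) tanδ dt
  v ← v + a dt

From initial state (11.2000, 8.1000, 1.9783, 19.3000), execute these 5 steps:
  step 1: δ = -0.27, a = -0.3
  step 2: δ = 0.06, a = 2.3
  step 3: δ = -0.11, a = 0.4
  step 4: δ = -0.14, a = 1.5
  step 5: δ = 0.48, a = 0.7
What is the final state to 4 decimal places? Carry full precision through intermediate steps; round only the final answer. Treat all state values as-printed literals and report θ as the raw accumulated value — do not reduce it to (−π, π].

after step 1 (δ=-0.27, a=-0.3): (10.817552, 8.985979, 1.844764, 19.285000)
after step 2 (δ=0.06, a=2.3): (10.556671, 9.914267, 1.873726, 19.400000)
after step 3 (δ=-0.11, a=0.4): (10.267303, 10.840100, 1.820160, 19.420000)
after step 4 (δ=-0.14, a=1.5): (10.027672, 11.781066, 1.751743, 19.495000)
after step 5 (δ=0.48, a=0.7): (9.852255, 12.739902, 2.005475, 19.530000)

(9.8523, 12.7399, 2.0055, 19.5300)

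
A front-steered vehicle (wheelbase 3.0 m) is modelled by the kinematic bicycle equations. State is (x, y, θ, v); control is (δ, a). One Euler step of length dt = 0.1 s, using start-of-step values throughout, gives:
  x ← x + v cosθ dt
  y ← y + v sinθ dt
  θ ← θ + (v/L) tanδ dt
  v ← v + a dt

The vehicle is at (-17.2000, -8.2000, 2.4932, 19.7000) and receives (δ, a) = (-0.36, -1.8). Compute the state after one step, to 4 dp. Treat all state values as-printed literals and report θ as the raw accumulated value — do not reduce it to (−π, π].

(-18.7702, -7.0103, 2.2460, 19.5200)

x' = -17.2000 + 19.7000·cos(2.4932)·0.1 = -18.7702
y' = -8.2000 + 19.7000·sin(2.4932)·0.1 = -7.0103
θ' = 2.4932 + (19.7000/3.0)·tan(-0.36)·0.1 = 2.2460
v' = 19.7000 − 1.8000·0.1 = 19.5200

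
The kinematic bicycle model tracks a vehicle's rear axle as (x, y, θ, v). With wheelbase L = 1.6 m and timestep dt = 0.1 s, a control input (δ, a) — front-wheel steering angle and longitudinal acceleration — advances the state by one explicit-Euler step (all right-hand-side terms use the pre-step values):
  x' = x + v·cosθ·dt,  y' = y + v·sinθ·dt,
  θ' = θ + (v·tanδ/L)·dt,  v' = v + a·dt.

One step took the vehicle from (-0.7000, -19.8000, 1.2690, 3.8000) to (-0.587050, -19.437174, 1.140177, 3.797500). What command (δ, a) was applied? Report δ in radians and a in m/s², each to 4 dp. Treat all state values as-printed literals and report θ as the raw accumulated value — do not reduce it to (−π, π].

a = (v'−v)/dt = (-0.002500)/0.1 = -0.0250
Δθ = θ'−θ = -0.128823;  (v·dt/L) = 3.8000·0.1/1.6 = 0.237500
tan δ = Δθ·L/(v·dt) = -0.542413  →  δ = -0.4970

δ = -0.4970, a = -0.0250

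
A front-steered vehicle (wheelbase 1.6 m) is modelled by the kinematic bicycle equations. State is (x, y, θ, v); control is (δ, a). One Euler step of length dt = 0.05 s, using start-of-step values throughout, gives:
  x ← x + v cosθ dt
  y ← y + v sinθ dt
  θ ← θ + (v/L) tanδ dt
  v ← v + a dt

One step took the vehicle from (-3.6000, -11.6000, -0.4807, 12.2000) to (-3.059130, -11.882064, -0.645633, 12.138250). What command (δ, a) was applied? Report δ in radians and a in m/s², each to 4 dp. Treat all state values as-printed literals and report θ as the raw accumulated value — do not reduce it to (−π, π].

a = (v'−v)/dt = (-0.061750)/0.05 = -1.2350
Δθ = θ'−θ = -0.164933;  (v·dt/L) = 12.2000·0.05/1.6 = 0.381250
tan δ = Δθ·L/(v·dt) = -0.432611  →  δ = -0.4083

δ = -0.4083, a = -1.2350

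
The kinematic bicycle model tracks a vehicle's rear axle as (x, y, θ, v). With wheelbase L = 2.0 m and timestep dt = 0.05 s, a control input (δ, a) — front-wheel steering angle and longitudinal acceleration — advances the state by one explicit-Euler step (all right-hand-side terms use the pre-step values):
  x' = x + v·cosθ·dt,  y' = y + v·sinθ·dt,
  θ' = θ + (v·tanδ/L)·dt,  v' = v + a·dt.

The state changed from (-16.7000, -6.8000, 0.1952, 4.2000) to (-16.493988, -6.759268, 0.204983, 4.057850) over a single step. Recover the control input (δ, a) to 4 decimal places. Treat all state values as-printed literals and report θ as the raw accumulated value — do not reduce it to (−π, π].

δ = 0.0929, a = -2.8430

a = (v'−v)/dt = (-0.142150)/0.05 = -2.8430
Δθ = θ'−θ = 0.009783;  (v·dt/L) = 4.2000·0.05/2.0 = 0.105000
tan δ = Δθ·L/(v·dt) = 0.093171  →  δ = 0.0929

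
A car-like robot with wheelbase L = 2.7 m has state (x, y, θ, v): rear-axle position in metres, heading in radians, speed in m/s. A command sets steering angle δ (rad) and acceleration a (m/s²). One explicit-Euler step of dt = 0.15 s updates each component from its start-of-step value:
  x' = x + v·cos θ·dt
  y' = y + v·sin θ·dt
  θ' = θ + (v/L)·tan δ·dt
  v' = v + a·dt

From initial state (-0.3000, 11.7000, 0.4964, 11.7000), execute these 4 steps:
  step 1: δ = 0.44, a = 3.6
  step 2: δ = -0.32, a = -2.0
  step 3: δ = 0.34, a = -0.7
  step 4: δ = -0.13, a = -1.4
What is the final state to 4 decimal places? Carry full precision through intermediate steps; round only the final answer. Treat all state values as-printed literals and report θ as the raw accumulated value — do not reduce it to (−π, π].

(5.2420, 16.1210, 0.7257, 11.6250)

after step 1 (δ=0.44, a=3.6): (1.243176, 12.535842, 0.802407, 12.240000)
after step 2 (δ=-0.32, a=-2.0): (2.519156, 13.855983, 0.577063, 11.940000)
after step 3 (δ=0.34, a=-0.7): (4.020137, 14.833089, 0.811708, 11.835000)
after step 4 (δ=-0.13, a=-1.4): (5.241971, 16.120969, 0.725748, 11.625000)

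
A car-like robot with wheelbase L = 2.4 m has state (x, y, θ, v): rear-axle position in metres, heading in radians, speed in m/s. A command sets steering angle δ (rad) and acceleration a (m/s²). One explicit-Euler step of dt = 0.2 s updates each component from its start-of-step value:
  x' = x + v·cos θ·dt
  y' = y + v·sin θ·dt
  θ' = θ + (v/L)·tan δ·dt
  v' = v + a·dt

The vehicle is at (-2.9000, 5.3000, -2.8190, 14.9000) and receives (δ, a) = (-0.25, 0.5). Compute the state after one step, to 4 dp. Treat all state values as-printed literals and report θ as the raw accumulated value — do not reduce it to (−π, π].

(-5.7263, 4.3553, -3.1360, 15.0000)

x' = -2.9000 + 14.9000·cos(-2.8190)·0.2 = -5.7263
y' = 5.3000 + 14.9000·sin(-2.8190)·0.2 = 4.3553
θ' = -2.8190 + (14.9000/2.4)·tan(-0.25)·0.2 = -3.1360
v' = 14.9000 + 0.5000·0.2 = 15.0000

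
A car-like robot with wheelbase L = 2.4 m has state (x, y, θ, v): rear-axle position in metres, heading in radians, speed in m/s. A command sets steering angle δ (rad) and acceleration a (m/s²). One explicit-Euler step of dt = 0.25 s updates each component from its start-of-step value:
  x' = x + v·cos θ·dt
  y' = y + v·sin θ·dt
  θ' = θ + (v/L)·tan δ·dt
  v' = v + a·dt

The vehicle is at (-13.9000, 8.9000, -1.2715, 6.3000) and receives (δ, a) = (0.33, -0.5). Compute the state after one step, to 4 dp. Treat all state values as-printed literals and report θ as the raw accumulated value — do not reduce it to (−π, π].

x' = -13.9000 + 6.3000·cos(-1.2715)·0.25 = -13.4356
y' = 8.9000 + 6.3000·sin(-1.2715)·0.25 = 7.3950
θ' = -1.2715 + (6.3000/2.4)·tan(0.33)·0.25 = -1.0467
v' = 6.3000 − 0.5000·0.25 = 6.1750

(-13.4356, 7.3950, -1.0467, 6.1750)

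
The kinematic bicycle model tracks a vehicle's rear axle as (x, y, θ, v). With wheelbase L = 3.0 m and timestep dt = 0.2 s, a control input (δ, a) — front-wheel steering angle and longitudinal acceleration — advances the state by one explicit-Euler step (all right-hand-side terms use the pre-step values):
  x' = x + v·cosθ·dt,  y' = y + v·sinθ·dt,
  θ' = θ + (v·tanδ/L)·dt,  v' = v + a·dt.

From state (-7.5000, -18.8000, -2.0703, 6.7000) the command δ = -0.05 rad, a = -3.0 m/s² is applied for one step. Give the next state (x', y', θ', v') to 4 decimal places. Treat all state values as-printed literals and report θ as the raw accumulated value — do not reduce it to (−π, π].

x' = -7.5000 + 6.7000·cos(-2.0703)·0.2 = -8.1418
y' = -18.8000 + 6.7000·sin(-2.0703)·0.2 = -19.9763
θ' = -2.0703 + (6.7000/3.0)·tan(-0.05)·0.2 = -2.0927
v' = 6.7000 − 3.0000·0.2 = 6.1000

(-8.1418, -19.9763, -2.0927, 6.1000)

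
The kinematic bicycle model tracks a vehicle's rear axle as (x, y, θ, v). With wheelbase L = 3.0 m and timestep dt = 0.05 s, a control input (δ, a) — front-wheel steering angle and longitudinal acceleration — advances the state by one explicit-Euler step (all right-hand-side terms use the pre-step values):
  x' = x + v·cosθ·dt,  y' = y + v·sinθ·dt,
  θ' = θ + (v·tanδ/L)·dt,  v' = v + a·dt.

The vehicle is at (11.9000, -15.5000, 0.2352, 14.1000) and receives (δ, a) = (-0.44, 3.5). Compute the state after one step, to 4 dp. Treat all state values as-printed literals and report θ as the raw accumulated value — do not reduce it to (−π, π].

(12.5856, -15.3357, 0.1246, 14.2750)

x' = 11.9000 + 14.1000·cos(0.2352)·0.05 = 12.5856
y' = -15.5000 + 14.1000·sin(0.2352)·0.05 = -15.3357
θ' = 0.2352 + (14.1000/3.0)·tan(-0.44)·0.05 = 0.1246
v' = 14.1000 + 3.5000·0.05 = 14.2750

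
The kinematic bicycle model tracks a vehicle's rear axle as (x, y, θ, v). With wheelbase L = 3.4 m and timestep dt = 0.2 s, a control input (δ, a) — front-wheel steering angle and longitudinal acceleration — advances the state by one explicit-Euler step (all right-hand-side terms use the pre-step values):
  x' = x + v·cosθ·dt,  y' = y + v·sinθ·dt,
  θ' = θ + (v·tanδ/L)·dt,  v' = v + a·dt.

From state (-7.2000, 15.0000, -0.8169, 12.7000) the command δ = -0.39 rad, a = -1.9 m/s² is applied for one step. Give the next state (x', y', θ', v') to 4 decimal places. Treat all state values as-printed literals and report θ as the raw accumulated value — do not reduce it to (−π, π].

(-5.4614, 13.1483, -1.1240, 12.3200)

x' = -7.2000 + 12.7000·cos(-0.8169)·0.2 = -5.4614
y' = 15.0000 + 12.7000·sin(-0.8169)·0.2 = 13.1483
θ' = -0.8169 + (12.7000/3.4)·tan(-0.39)·0.2 = -1.1240
v' = 12.7000 − 1.9000·0.2 = 12.3200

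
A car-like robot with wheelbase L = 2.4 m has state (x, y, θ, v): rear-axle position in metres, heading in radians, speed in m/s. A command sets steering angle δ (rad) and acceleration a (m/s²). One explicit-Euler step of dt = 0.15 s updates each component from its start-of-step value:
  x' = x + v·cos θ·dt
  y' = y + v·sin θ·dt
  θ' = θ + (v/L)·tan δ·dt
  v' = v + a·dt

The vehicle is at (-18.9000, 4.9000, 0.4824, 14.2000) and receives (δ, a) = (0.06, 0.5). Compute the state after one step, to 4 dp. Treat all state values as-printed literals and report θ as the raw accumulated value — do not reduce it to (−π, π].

x' = -18.9000 + 14.2000·cos(0.4824)·0.15 = -17.0131
y' = 4.9000 + 14.2000·sin(0.4824)·0.15 = 5.8881
θ' = 0.4824 + (14.2000/2.4)·tan(0.06)·0.15 = 0.5357
v' = 14.2000 + 0.5000·0.15 = 14.2750

(-17.0131, 5.8881, 0.5357, 14.2750)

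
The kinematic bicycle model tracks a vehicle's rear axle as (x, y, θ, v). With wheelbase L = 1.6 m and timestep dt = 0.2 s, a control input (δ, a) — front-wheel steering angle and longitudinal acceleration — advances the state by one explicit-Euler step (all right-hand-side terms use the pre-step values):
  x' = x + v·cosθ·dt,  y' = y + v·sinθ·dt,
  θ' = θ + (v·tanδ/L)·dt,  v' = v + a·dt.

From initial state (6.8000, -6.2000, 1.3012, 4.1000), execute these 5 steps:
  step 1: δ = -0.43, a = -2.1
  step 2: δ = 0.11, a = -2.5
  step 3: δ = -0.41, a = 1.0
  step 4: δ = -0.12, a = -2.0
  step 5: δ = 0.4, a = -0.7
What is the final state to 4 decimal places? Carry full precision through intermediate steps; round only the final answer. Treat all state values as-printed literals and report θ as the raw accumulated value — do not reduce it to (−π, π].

after step 1 (δ=-0.43, a=-2.1): (7.018401, -5.409620, 1.066157, 3.680000)
after step 2 (δ=0.11, a=-2.5): (7.374251, -4.765363, 1.116962, 3.180000)
after step 3 (δ=-0.41, a=1.0): (7.653083, -4.193744, 0.944196, 3.380000)
after step 4 (δ=-0.12, a=-2.0): (8.049485, -3.646166, 0.893251, 2.980000)
after step 5 (δ=0.4, a=-0.7): (8.423107, -3.181814, 1.050742, 2.840000)

(8.4231, -3.1818, 1.0507, 2.8400)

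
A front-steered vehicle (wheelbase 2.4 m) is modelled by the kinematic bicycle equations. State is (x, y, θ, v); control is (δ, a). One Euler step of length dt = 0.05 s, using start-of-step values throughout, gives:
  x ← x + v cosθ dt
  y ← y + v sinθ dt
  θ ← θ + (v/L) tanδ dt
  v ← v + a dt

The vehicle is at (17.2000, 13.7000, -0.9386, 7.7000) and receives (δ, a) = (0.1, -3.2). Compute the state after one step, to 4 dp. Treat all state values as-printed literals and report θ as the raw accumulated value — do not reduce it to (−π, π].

x' = 17.2000 + 7.7000·cos(-0.9386)·0.05 = 17.4275
y' = 13.7000 + 7.7000·sin(-0.9386)·0.05 = 13.3894
θ' = -0.9386 + (7.7000/2.4)·tan(0.1)·0.05 = -0.9225
v' = 7.7000 − 3.2000·0.05 = 7.5400

(17.4275, 13.3894, -0.9225, 7.5400)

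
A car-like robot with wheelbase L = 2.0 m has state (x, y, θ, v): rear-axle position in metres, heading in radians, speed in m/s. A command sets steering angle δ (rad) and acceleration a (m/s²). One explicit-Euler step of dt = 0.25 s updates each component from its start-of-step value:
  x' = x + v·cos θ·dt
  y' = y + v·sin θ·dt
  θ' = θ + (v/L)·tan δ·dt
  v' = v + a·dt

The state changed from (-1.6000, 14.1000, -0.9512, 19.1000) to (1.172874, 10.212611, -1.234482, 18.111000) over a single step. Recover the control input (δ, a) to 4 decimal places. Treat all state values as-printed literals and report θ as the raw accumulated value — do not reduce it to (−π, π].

δ = -0.1181, a = -3.9560

a = (v'−v)/dt = (-0.989000)/0.25 = -3.9560
Δθ = θ'−θ = -0.283282;  (v·dt/L) = 19.1000·0.25/2.0 = 2.387500
tan δ = Δθ·L/(v·dt) = -0.118652  →  δ = -0.1181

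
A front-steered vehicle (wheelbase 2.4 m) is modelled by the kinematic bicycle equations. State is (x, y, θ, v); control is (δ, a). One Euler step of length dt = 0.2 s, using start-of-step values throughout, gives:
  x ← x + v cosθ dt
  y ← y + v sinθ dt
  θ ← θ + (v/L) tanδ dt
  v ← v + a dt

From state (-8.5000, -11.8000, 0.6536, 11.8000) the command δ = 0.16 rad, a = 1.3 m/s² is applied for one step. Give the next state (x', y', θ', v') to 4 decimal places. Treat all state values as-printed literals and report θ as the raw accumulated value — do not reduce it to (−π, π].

x' = -8.5000 + 11.8000·cos(0.6536)·0.2 = -6.6264
y' = -11.8000 + 11.8000·sin(0.6536)·0.2 = -10.3650
θ' = 0.6536 + (11.8000/2.4)·tan(0.16)·0.2 = 0.8123
v' = 11.8000 + 1.3000·0.2 = 12.0600

(-6.6264, -10.3650, 0.8123, 12.0600)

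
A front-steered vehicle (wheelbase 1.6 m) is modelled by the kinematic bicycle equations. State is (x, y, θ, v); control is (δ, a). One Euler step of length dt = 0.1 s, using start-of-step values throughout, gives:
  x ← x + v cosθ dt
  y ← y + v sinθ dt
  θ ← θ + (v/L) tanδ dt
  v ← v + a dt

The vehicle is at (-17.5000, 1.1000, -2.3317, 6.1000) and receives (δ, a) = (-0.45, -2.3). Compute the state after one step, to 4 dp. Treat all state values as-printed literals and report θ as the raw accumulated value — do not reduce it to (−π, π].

(-17.9206, 0.6582, -2.5159, 5.8700)

x' = -17.5000 + 6.1000·cos(-2.3317)·0.1 = -17.9206
y' = 1.1000 + 6.1000·sin(-2.3317)·0.1 = 0.6582
θ' = -2.3317 + (6.1000/1.6)·tan(-0.45)·0.1 = -2.5159
v' = 6.1000 − 2.3000·0.1 = 5.8700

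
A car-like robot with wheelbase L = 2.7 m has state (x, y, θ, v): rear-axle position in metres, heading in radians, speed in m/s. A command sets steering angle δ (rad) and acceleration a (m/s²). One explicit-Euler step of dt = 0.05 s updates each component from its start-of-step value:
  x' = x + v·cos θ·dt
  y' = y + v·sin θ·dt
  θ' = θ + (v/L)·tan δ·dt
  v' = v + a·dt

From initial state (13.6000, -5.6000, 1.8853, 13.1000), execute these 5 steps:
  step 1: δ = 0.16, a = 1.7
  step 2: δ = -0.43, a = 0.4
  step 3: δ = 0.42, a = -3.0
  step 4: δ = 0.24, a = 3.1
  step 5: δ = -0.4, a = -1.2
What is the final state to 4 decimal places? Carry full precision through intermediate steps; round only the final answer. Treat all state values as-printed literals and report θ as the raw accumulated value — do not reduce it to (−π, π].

(12.5234, -2.4989, 1.8774, 13.1500)

after step 1 (δ=0.16, a=1.7): (13.397379, -4.977128, 1.924449, 13.185000)
after step 2 (δ=-0.43, a=0.4): (13.169063, -4.358676, 1.812469, 13.205000)
after step 3 (δ=0.42, a=-3.0): (13.011047, -3.717614, 1.921673, 13.055000)
after step 4 (δ=0.24, a=3.1): (12.786683, -3.104635, 1.980836, 13.210000)
after step 5 (δ=-0.4, a=-1.2): (12.523378, -2.498887, 1.877408, 13.150000)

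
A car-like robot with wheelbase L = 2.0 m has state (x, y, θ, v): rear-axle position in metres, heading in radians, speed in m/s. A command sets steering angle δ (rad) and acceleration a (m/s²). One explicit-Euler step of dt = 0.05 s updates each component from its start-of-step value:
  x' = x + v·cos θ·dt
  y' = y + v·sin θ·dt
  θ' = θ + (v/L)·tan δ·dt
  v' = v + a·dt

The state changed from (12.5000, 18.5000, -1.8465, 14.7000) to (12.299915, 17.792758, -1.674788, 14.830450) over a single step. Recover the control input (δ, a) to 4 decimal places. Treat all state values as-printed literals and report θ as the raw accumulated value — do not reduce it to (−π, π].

δ = 0.4371, a = 2.6090

a = (v'−v)/dt = (0.130450)/0.05 = 2.6090
Δθ = θ'−θ = 0.171712;  (v·dt/L) = 14.7000·0.05/2.0 = 0.367500
tan δ = Δθ·L/(v·dt) = 0.467244  →  δ = 0.4371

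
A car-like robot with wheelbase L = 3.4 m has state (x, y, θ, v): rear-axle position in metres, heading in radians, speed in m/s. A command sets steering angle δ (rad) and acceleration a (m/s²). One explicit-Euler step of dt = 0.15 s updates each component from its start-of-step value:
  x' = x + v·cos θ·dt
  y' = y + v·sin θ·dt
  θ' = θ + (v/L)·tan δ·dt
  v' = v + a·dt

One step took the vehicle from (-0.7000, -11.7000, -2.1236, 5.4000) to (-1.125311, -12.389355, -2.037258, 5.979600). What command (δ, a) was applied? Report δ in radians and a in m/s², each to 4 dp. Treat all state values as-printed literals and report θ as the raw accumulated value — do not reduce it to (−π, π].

δ = 0.3477, a = 3.8640

a = (v'−v)/dt = (0.579600)/0.15 = 3.8640
Δθ = θ'−θ = 0.086342;  (v·dt/L) = 5.4000·0.15/3.4 = 0.238235
tan δ = Δθ·L/(v·dt) = 0.362423  →  δ = 0.3477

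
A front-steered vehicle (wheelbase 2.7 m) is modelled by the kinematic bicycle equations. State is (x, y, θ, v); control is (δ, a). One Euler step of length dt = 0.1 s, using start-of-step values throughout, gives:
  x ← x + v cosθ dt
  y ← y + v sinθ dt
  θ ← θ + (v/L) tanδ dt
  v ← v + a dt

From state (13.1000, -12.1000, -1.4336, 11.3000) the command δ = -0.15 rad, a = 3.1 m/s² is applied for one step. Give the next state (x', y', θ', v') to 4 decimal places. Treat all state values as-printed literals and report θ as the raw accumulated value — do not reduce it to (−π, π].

x' = 13.1000 + 11.3000·cos(-1.4336)·0.1 = 13.2545
y' = -12.1000 + 11.3000·sin(-1.4336)·0.1 = -13.2194
θ' = -1.4336 + (11.3000/2.7)·tan(-0.15)·0.1 = -1.4969
v' = 11.3000 + 3.1000·0.1 = 11.6100

(13.2545, -13.2194, -1.4969, 11.6100)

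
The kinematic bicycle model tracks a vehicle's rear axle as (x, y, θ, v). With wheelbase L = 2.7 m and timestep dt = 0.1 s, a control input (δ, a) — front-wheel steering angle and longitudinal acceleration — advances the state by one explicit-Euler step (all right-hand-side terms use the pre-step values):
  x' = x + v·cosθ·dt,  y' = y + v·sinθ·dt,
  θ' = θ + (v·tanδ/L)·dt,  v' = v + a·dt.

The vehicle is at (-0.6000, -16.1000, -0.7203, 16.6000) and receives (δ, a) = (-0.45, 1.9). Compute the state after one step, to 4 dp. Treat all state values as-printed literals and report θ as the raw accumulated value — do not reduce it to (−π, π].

(0.6477, -17.1950, -1.0173, 16.7900)

x' = -0.6000 + 16.6000·cos(-0.7203)·0.1 = 0.6477
y' = -16.1000 + 16.6000·sin(-0.7203)·0.1 = -17.1950
θ' = -0.7203 + (16.6000/2.7)·tan(-0.45)·0.1 = -1.0173
v' = 16.6000 + 1.9000·0.1 = 16.7900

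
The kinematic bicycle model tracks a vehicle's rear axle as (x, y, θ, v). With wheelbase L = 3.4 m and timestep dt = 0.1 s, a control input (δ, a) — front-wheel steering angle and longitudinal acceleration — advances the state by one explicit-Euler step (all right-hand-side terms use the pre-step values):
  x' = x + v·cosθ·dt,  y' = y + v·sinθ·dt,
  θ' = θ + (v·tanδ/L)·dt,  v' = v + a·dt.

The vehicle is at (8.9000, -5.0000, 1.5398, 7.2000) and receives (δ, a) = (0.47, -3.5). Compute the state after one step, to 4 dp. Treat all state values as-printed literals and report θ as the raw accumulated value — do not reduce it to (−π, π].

(8.9223, -4.2803, 1.6474, 6.8500)

x' = 8.9000 + 7.2000·cos(1.5398)·0.1 = 8.9223
y' = -5.0000 + 7.2000·sin(1.5398)·0.1 = -4.2803
θ' = 1.5398 + (7.2000/3.4)·tan(0.47)·0.1 = 1.6474
v' = 7.2000 − 3.5000·0.1 = 6.8500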